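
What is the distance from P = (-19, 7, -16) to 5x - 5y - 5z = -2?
d = |5(-19) + (-5)(7) + (-5)(-16) - (-2)| / √(5² + (-5)² + (-5)²) = 48/√75 = 5.543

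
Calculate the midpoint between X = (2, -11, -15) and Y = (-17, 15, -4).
Midpoint = ((2-17)/2, (-11+15)/2, (-15-4)/2) = (-7.5, 2, -9.5)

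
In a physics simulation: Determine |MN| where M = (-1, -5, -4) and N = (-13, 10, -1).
d = √[(-12)² + (15)² + (3)²] = √378 = 19.44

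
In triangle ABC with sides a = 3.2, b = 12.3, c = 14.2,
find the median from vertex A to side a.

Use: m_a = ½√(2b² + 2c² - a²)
m_a = ½√(2·12.3² + 2·14.2² - 3.2²)
m_a = ½√(302.58 + 403.28 - 10.24) = ½√695.62 = 13.19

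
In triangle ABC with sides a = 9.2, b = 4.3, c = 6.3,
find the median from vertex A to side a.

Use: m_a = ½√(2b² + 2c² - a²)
m_a = ½√(2·4.3² + 2·6.3² - 9.2²)
m_a = ½√(36.98 + 79.38 - 84.64) = ½√31.72 = 2.816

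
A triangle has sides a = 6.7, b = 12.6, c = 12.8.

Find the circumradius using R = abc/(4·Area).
s = (a+b+c)/2 = 16.05
Area = √(s(s-a)(s-b)(s-c)) = √(16.05·9.35·3.45·3.25) = 41.0199
R = abc/(4·Area) = (6.7·12.6·12.8)/(4·41.0199) = 1080.576/164.0796 = 6.586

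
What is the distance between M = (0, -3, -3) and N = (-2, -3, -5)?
d = √[(-2)² + (0)² + (-2)²] = √8 = 2.828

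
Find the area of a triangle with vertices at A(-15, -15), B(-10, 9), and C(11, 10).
Using the coordinate formula: Area = (1/2)|x₁(y₂-y₃) + x₂(y₃-y₁) + x₃(y₁-y₂)|
Area = (1/2)|(-15)(9-10) + (-10)(10-(-15)) + 11((-15)-9)|
Area = (1/2)|(-15)*(-1) + (-10)*25 + 11*(-24)|
Area = (1/2)|15 + (-250) + (-264)|
Area = (1/2)*499 = 249.50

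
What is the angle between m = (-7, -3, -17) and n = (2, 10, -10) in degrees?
m·n = 126, |m|² = 347, |n|² = 204
cos θ = 126/√70788 ≈ 0.4736
θ ≈ 61.73°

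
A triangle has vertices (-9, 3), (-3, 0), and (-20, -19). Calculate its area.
Using the coordinate formula: Area = (1/2)|x₁(y₂-y₃) + x₂(y₃-y₁) + x₃(y₁-y₂)|
Area = (1/2)|(-9)(0-(-19)) + (-3)((-19)-3) + (-20)(3-0)|
Area = (1/2)|(-9)*19 + (-3)*(-22) + (-20)*3|
Area = (1/2)|(-171) + 66 + (-60)|
Area = (1/2)*165 = 82.50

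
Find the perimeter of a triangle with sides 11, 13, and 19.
Perimeter = sum of all sides
Perimeter = 11 + 13 + 19
Perimeter = 43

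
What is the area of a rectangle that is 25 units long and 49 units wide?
Area = length * width
Area = 25 * 49
Area = 1225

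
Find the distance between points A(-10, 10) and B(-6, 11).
Using the distance formula: d = sqrt((x₂-x₁)² + (y₂-y₁)²)
dx = (-6) - (-10) = 4
dy = 11 - 10 = 1
d = sqrt(4² + 1²) = sqrt(16 + 1) = sqrt(17) = 4.12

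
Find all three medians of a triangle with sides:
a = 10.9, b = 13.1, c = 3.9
Using m_x = ½√(2y² + 2z² - x²):
m_a = ½√(2·13.1² + 2·3.9² - 10.9²) = ½√254.83 = 7.982
m_b = ½√(2·10.9² + 2·3.9² - 13.1²) = ½√96.43 = 4.91
m_c = ½√(2·10.9² + 2·13.1² - 3.9²) = ½√565.63 = 11.89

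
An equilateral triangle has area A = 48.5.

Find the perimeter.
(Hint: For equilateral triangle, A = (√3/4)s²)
A = (√3/4)s²  →  s² = 4A/√3 = 4·48.5/√3 = 112.006
s = 10.5833
Perimeter = 3s = 31.75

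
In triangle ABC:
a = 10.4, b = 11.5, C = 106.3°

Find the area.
Using A = ½ab·sin(C):
A = ½·10.4·11.5·sin(106.3°) = ½·119.6·0.959805 = 57.4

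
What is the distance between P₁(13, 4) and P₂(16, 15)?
Using the distance formula: d = sqrt((x₂-x₁)² + (y₂-y₁)²)
dx = 16 - 13 = 3
dy = 15 - 4 = 11
d = sqrt(3² + 11²) = sqrt(9 + 121) = sqrt(130) = 11.40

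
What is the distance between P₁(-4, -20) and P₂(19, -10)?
Using the distance formula: d = sqrt((x₂-x₁)² + (y₂-y₁)²)
dx = 19 - (-4) = 23
dy = (-10) - (-20) = 10
d = sqrt(23² + 10²) = sqrt(529 + 100) = sqrt(629) = 25.08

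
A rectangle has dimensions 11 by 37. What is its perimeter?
Perimeter = 2 * (length + width)
Perimeter = 2 * (11 + 37)
Perimeter = 2 * 48
Perimeter = 96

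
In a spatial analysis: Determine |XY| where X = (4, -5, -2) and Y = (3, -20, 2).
d = √[(-1)² + (-15)² + (4)²] = √242 = 15.56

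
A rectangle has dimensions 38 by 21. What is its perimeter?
Perimeter = 2 * (length + width)
Perimeter = 2 * (38 + 21)
Perimeter = 2 * 59
Perimeter = 118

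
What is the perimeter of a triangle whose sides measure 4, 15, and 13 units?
Perimeter = sum of all sides
Perimeter = 4 + 15 + 13
Perimeter = 32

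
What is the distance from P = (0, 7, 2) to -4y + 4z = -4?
d = |0(0) + (-4)(7) + 4(2) - (-4)| / √(0² + (-4)² + 4²) = 16/√32 = 2.828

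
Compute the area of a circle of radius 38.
Area = pi * r²
Area = pi * 38²
Area = pi * 1444
Area = 4536.46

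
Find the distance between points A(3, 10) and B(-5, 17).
Using the distance formula: d = sqrt((x₂-x₁)² + (y₂-y₁)²)
dx = (-5) - 3 = -8
dy = 17 - 10 = 7
d = sqrt((-8)² + 7²) = sqrt(64 + 49) = sqrt(113) = 10.63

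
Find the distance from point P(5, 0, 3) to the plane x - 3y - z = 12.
d = |1(5) + (-3)(0) + (-1)(3) - (12)| / √(1² + (-3)² + (-1)²) = 10/√11 = 3.015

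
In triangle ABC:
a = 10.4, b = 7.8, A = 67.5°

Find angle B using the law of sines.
sin(B)/b = sin(A)/a
sin(B) = b·sin(A)/a = 7.8·sin(67.5°)/10.4 = 0.692910
B = arcsin(0.692910) = 43.86°  (b ≤ a, so B ≤ A and the acute solution is unique)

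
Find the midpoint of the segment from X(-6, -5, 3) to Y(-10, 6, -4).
Midpoint = ((-6-10)/2, (-5+6)/2, (3-4)/2) = (-8, 0.5, -0.5)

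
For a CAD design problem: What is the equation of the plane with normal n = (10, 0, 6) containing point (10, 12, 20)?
d = n·P = (10)(10) + (0)(12) + (6)(20) = 220
Plane: 10x + 6z = 220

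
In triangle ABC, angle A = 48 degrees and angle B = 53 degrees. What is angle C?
Sum of angles in a triangle = 180 degrees
Third angle = 180 - 48 - 53
Third angle = 79 degrees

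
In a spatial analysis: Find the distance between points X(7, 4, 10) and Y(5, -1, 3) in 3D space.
d = √[(-2)² + (-5)² + (-7)²] = √78 = 8.832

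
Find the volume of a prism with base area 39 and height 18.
Volume = base area * height
Volume = 39 * 18
Volume = 702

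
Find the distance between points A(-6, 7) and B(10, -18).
Using the distance formula: d = sqrt((x₂-x₁)² + (y₂-y₁)²)
dx = 10 - (-6) = 16
dy = (-18) - 7 = -25
d = sqrt(16² + (-25)²) = sqrt(256 + 625) = sqrt(881) = 29.68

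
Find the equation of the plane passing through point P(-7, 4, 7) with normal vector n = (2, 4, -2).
d = n·P = (2)(-7) + (4)(4) + (-2)(7) = -12
Plane: 2x + 4y - 2z = -12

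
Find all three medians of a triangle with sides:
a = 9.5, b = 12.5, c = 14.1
Using m_x = ½√(2y² + 2z² - x²):
m_a = ½√(2·12.5² + 2·14.1² - 9.5²) = ½√619.87 = 12.45
m_b = ½√(2·9.5² + 2·14.1² - 12.5²) = ½√421.87 = 10.27
m_c = ½√(2·9.5² + 2·12.5² - 14.1²) = ½√294.19 = 8.576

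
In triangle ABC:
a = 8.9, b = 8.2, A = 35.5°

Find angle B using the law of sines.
sin(B)/b = sin(A)/a
sin(B) = b·sin(A)/a = 8.2·sin(35.5°)/8.9 = 0.535030
B = arcsin(0.535030) = 32.35°  (b ≤ a, so B ≤ A and the acute solution is unique)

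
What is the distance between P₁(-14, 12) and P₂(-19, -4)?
Using the distance formula: d = sqrt((x₂-x₁)² + (y₂-y₁)²)
dx = (-19) - (-14) = -5
dy = (-4) - 12 = -16
d = sqrt((-5)² + (-16)²) = sqrt(25 + 256) = sqrt(281) = 16.76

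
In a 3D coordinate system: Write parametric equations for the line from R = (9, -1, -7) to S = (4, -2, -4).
Direction vector d = S - R = (-5, -1, 3)
x = 9 - 5t, y = -1 - t, z = -7 + 3t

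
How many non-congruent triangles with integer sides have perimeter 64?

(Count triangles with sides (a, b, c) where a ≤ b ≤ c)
With a ≤ b ≤ c and a + b + c = 64, the triangle inequality a + b > c gives c < 64/2, so c ≤ 31.
Iterate a from 1 to ⌊p/3⌋ = 21; for each a, b ranges from a to ⌊(p−a)/2⌋ with c = p − a − b, keeping only c ≥ b.
Triples: (2, 31, 31), (3, 30, 31), (4, 29, 31), …
Count = 85 triangles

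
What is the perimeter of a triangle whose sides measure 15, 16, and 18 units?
Perimeter = sum of all sides
Perimeter = 15 + 16 + 18
Perimeter = 49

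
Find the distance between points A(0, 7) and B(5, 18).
Using the distance formula: d = sqrt((x₂-x₁)² + (y₂-y₁)²)
dx = 5 - 0 = 5
dy = 18 - 7 = 11
d = sqrt(5² + 11²) = sqrt(25 + 121) = sqrt(146) = 12.08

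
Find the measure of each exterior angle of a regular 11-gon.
Exterior angle of a regular n-gon = 360/n
Exterior angle = 360/11
Exterior angle = 32.73 degrees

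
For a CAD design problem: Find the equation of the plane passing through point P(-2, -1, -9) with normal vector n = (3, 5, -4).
d = n·P = (3)(-2) + (5)(-1) + (-4)(-9) = 25
Plane: 3x + 5y - 4z = 25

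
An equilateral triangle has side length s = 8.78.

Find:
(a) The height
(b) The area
(a) Height h = s·√3/2 = 8.78·√3/2 = 7.604
(b) Area = (√3/4)·s² = (√3/4)·8.78² = (√3/4)·77.0884 = 33.38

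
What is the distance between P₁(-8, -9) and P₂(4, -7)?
Using the distance formula: d = sqrt((x₂-x₁)² + (y₂-y₁)²)
dx = 4 - (-8) = 12
dy = (-7) - (-9) = 2
d = sqrt(12² + 2²) = sqrt(144 + 4) = sqrt(148) = 12.17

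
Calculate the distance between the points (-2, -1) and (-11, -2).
Using the distance formula: d = sqrt((x₂-x₁)² + (y₂-y₁)²)
dx = (-11) - (-2) = -9
dy = (-2) - (-1) = -1
d = sqrt((-9)² + (-1)²) = sqrt(81 + 1) = sqrt(82) = 9.06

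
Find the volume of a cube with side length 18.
Volume = s³
Volume = 18³
Volume = 5832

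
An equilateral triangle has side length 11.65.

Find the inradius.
For an equilateral triangle, r = s/(2√3) where s is the side.
r = 11.65/(2√3) = 11.65/3.464102 = 3.363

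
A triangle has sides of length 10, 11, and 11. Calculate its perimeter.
Perimeter = sum of all sides
Perimeter = 10 + 11 + 11
Perimeter = 32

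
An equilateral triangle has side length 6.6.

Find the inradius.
For an equilateral triangle, r = s/(2√3) where s is the side.
r = 6.6/(2√3) = 6.6/3.464102 = 1.905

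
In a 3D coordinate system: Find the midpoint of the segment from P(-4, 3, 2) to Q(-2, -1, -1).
Midpoint = ((-4-2)/2, (3-1)/2, (2-1)/2) = (-3, 1, 0.5)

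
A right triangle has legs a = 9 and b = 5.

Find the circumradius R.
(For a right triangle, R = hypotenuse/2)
Hypotenuse c = √(9² + 5²) = √106 = 10.2956
R = c/2 = 5.148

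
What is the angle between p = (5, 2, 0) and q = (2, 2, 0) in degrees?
p·q = 14, |p|² = 29, |q|² = 8
cos θ = 14/√232 ≈ 0.9191
θ ≈ 23.2°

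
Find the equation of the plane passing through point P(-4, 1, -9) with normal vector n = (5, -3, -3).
d = n·P = (5)(-4) + (-3)(1) + (-3)(-9) = 4
Plane: 5x - 3y - 3z = 4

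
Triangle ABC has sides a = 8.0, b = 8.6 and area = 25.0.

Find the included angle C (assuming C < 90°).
Area = ½ab·sin(C)  →  sin(C) = 2·Area/(ab)
sin(C) = 2·25.0/(8.0·8.6) = 0.726744
C = arcsin(0.726744) = 46.61°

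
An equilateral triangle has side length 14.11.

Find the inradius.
For an equilateral triangle, r = s/(2√3) where s is the side.
r = 14.11/(2√3) = 14.11/3.464102 = 4.073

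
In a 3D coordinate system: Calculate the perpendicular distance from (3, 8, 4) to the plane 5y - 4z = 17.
d = |0(3) + 5(8) + (-4)(4) - (17)| / √(0² + 5² + (-4)²) = 7/√41 = 1.093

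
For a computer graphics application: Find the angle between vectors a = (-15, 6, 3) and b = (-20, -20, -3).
a·b = 171, |a|² = 270, |b|² = 809
cos θ = 171/√218430 ≈ 0.3659
θ ≈ 68.54°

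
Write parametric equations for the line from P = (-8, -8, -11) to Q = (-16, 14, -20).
Direction vector d = Q - P = (-8, 22, -9)
x = -8 - 8t, y = -8 + 22t, z = -11 - 9t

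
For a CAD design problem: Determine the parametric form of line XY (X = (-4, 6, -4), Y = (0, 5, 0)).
Direction vector d = Y - X = (4, -1, 4)
x = -4 + 4t, y = 6 - t, z = -4 + 4t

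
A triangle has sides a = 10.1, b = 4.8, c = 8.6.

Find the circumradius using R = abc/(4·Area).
s = (a+b+c)/2 = 11.75
Area = √(s(s-a)(s-b)(s-c)) = √(11.75·1.65·6.95·3.15) = 20.602
R = abc/(4·Area) = (10.1·4.8·8.6)/(4·20.602) = 416.928/82.408 = 5.059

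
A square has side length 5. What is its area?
Area = s²
Area = 5²
Area = 25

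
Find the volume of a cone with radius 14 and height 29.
Volume = (1/3) * pi * r² * h
Volume = (1/3) * pi * 14² * 29
Volume = (1/3) * pi * 196 * 29
Volume = (1/3) * pi * 5684
Volume = 5952.27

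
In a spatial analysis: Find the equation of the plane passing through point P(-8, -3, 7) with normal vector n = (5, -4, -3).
d = n·P = (5)(-8) + (-4)(-3) + (-3)(7) = -49
Plane: 5x - 4y - 3z = -49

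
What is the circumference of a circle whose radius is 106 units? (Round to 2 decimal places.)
Circumference = 2 * pi * r
Circumference = 2 * pi * 106
Circumference = 666.02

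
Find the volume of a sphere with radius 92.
Volume = (4/3) * pi * r³
Volume = (4/3) * pi * 92³
Volume = (4/3) * pi * 778688
Volume = 3261760.67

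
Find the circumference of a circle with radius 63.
Circumference = 2 * pi * r
Circumference = 2 * pi * 63
Circumference = 395.84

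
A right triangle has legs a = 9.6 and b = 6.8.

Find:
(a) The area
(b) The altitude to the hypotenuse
(a) Area = ½ab = ½·9.6·6.8 = 32.64
(b) Hypotenuse c = √(9.6² + 6.8²) = √138.4 = 11.7644
    Area = ½·c·h_c  →  h_c = 2·Area/c = 2·32.64/11.7644 = 5.549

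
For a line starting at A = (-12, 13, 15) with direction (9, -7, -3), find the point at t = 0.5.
P(0.5) = (-12 + 9(0.5), 13 + (-7)(0.5), 15 + (-3)(0.5)) = (-7.5, 9.5, 13.5)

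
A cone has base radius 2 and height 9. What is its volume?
Volume = (1/3) * pi * r² * h
Volume = (1/3) * pi * 2² * 9
Volume = (1/3) * pi * 4 * 9
Volume = (1/3) * pi * 36
Volume = 37.70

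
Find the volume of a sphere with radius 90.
Volume = (4/3) * pi * r³
Volume = (4/3) * pi * 90³
Volume = (4/3) * pi * 729000
Volume = 3053628.06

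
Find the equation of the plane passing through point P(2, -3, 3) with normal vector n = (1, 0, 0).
d = n·P = (1)(2) + (0)(-3) + (0)(3) = 2
Plane: x = 2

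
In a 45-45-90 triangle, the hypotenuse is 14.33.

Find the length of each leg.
In a 45-45-90 triangle, hypotenuse = leg·√2  →  leg = hypotenuse/√2
leg = 14.33/√2 = 10.13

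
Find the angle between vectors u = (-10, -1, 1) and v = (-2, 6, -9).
u·v = 5, |u|² = 102, |v|² = 121
cos θ = 5/√12342 ≈ 0.04501
θ ≈ 87.42°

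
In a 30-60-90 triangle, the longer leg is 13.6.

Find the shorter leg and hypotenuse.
In a 30-60-90 triangle, sides are in ratio 1 : √3 : 2.
Long leg = short leg·√3  →  short leg = 13.6/√3 = 7.852
Hypotenuse = 2·(short leg) = 2·13.6/√3 = 15.7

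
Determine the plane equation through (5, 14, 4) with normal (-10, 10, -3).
d = n·P = (-10)(5) + (10)(14) + (-3)(4) = 78
Plane: -10x + 10y - 3z = 78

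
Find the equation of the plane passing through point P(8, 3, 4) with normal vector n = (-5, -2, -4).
d = n·P = (-5)(8) + (-2)(3) + (-4)(4) = -62
Plane: -5x - 2y - 4z = -62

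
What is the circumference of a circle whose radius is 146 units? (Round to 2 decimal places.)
Circumference = 2 * pi * r
Circumference = 2 * pi * 146
Circumference = 917.35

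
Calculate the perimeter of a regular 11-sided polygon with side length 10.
Perimeter = number of sides * side length
Perimeter = 11 * 10
Perimeter = 110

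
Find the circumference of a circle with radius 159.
Circumference = 2 * pi * r
Circumference = 2 * pi * 159
Circumference = 999.03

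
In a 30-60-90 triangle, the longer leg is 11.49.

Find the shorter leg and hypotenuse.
In a 30-60-90 triangle, sides are in ratio 1 : √3 : 2.
Long leg = short leg·√3  →  short leg = 11.49/√3 = 6.634
Hypotenuse = 2·(short leg) = 2·11.49/√3 = 13.27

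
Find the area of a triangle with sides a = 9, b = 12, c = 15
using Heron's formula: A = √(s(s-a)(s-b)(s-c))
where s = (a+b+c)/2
s = (9+12+15)/2 = 18
A = √(18·9·6·3) = √2916 = 54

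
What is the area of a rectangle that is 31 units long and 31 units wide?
Area = length * width
Area = 31 * 31
Area = 961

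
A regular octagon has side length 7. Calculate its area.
For a regular 8-gon with side length s = 7:
Apothem a = s / (2*tan(pi/8)) = 7 / (2*tan(pi/8)) ≈ 8.4497
Perimeter P = 8 * 7 = 56
Area = (1/2) * P * a = (1/2) * 56 * 8.4497 = 236.59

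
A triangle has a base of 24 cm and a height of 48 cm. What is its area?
Area = (1/2) * base * height
Area = (1/2) * 24 * 48
Area = 576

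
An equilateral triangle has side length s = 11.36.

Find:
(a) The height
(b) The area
(a) Height h = s·√3/2 = 11.36·√3/2 = 9.838
(b) Area = (√3/4)·s² = (√3/4)·11.36² = (√3/4)·129.05 = 55.88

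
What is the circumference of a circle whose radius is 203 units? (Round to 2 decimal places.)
Circumference = 2 * pi * r
Circumference = 2 * pi * 203
Circumference = 1275.49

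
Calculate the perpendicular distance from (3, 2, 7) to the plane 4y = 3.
d = |0(3) + 4(2) + 0(7) - (3)| / √(0² + 4² + 0²) = 5/√16 = 1.25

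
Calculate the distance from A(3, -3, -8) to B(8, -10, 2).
d = √[(5)² + (-7)² + (10)²] = √174 = 13.19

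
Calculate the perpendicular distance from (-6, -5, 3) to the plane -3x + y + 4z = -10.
d = |(-3)(-6) + 1(-5) + 4(3) - (-10)| / √((-3)² + 1² + 4²) = 35/√26 = 6.864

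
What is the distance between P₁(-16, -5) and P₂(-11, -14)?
Using the distance formula: d = sqrt((x₂-x₁)² + (y₂-y₁)²)
dx = (-11) - (-16) = 5
dy = (-14) - (-5) = -9
d = sqrt(5² + (-9)²) = sqrt(25 + 81) = sqrt(106) = 10.30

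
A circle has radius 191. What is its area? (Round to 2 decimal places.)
Area = pi * r²
Area = pi * 191²
Area = pi * 36481
Area = 114608.44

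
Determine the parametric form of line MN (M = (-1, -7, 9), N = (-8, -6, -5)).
Direction vector d = N - M = (-7, 1, -14)
x = -1 - 7t, y = -7 + t, z = 9 - 14t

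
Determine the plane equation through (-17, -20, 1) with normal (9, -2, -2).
d = n·P = (9)(-17) + (-2)(-20) + (-2)(1) = -115
Plane: 9x - 2y - 2z = -115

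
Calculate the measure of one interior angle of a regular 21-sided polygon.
Interior angle of a regular n-gon = (n-2)*180/n
Interior angle = (21-2)*180/21
Interior angle = 19*180/21
Interior angle = 3420/21
Interior angle = 162.86 degrees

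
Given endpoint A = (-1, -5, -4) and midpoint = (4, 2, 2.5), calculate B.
B = (2×4 - (-1), 2×2 - (-5), 2×2.5 - (-4)) = (9, 9, 9)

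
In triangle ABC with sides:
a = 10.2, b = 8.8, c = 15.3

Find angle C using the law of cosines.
cos(C) = (a² + b² - c²)/(2ab)
cos(C) = (10.2² + 8.8² - 15.3²)/(2·10.2·8.8) = -52.61/179.52 = -0.293059
C = arccos(-0.293059) = 107°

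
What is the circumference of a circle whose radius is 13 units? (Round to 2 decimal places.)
Circumference = 2 * pi * r
Circumference = 2 * pi * 13
Circumference = 81.68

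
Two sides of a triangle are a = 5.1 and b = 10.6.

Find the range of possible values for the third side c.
By the triangle inequality: |a - b| < c < a + b
|5.1 - 10.6| < c < 5.1 + 10.6
5.5 < c < 15.7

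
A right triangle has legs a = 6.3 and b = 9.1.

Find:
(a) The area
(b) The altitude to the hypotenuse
(a) Area = ½ab = ½·6.3·9.1 = 28.665
(b) Hypotenuse c = √(6.3² + 9.1²) = √122.5 = 11.068
    Area = ½·c·h_c  →  h_c = 2·Area/c = 2·28.665/11.068 = 5.18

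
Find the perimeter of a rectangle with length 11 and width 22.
Perimeter = 2 * (length + width)
Perimeter = 2 * (11 + 22)
Perimeter = 2 * 33
Perimeter = 66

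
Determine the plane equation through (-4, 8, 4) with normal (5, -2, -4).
d = n·P = (5)(-4) + (-2)(8) + (-4)(4) = -52
Plane: 5x - 2y - 4z = -52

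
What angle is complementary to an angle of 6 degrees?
Complementary angles sum to 90 degrees.
Other angle = 90 - 6
Other angle = 84 degrees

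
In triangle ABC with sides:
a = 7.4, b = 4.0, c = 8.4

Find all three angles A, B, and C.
By the law of cosines:
cos(A) = (b² + c² - a²)/(2bc) = 0.473214  →  A = 61.76°
cos(B) = (a² + c² - b²)/(2ac) = 0.879344  →  B = 28.44°
cos(C) = (a² + b² - c²)/(2ab) = 0.003378  →  C = 89.81°
Check: A + B + C = 180.0° ✓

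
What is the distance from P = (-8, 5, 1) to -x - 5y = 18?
d = |(-1)(-8) + (-5)(5) + 0(1) - (18)| / √((-1)² + (-5)² + 0²) = 35/√26 = 6.864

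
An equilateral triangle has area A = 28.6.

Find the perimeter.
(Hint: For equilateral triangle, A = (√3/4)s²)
A = (√3/4)s²  →  s² = 4A/√3 = 4·28.6/√3 = 66.0489
s = 8.12705
Perimeter = 3s = 24.38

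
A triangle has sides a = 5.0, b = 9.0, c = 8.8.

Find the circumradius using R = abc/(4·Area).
s = (a+b+c)/2 = 11.4
Area = √(s(s-a)(s-b)(s-c)) = √(11.4·6.4·2.4·2.6) = 21.3371
R = abc/(4·Area) = (5.0·9.0·8.8)/(4·21.3371) = 396/85.3484 = 4.64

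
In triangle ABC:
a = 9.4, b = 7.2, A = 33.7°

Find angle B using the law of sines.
sin(B)/b = sin(A)/a
sin(B) = b·sin(A)/a = 7.2·sin(33.7°)/9.4 = 0.424987
B = arcsin(0.424987) = 25.15°  (b ≤ a, so B ≤ A and the acute solution is unique)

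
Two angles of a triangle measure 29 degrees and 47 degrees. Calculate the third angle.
Sum of angles in a triangle = 180 degrees
Third angle = 180 - 29 - 47
Third angle = 104 degrees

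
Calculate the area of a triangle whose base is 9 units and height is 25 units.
Area = (1/2) * base * height
Area = (1/2) * 9 * 25
Area = 112.50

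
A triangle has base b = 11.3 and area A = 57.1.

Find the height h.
A = ½bh  →  h = 2A/b
h = 2·57.1/11.3 = 10.11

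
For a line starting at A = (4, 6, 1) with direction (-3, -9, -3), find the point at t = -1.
P(-1) = (4 + (-3)(-1), 6 + (-9)(-1), 1 + (-3)(-1)) = (7, 15, 4)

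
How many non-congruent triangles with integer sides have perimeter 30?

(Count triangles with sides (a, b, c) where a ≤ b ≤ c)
With a ≤ b ≤ c and a + b + c = 30, the triangle inequality a + b > c gives c < 30/2, so c ≤ 14.
Iterate a from 1 to ⌊p/3⌋ = 10; for each a, b ranges from a to ⌊(p−a)/2⌋ with c = p − a − b, keeping only c ≥ b.
Triples: (2, 14, 14), (3, 13, 14), (4, 12, 14), …
Count = 19 triangles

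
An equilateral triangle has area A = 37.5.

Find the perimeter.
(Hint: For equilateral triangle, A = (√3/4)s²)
A = (√3/4)s²  →  s² = 4A/√3 = 4·37.5/√3 = 86.6025
s = 9.30605
Perimeter = 3s = 27.92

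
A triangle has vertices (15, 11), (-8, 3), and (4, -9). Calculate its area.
Using the coordinate formula: Area = (1/2)|x₁(y₂-y₃) + x₂(y₃-y₁) + x₃(y₁-y₂)|
Area = (1/2)|15(3-(-9)) + (-8)((-9)-11) + 4(11-3)|
Area = (1/2)|15*12 + (-8)*(-20) + 4*8|
Area = (1/2)|180 + 160 + 32|
Area = (1/2)*372 = 186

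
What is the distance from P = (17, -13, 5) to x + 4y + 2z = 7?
d = |1(17) + 4(-13) + 2(5) - (7)| / √(1² + 4² + 2²) = 32/√21 = 6.983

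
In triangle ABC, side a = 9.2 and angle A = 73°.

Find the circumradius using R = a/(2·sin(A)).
R = a/(2·sin(A)) = 9.2/(2·sin(73°))
R = 9.2/(2·0.956305) = 9.2/1.912610 = 4.81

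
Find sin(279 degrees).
sin(279 degrees) = -0.9877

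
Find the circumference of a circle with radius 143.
Circumference = 2 * pi * r
Circumference = 2 * pi * 143
Circumference = 898.50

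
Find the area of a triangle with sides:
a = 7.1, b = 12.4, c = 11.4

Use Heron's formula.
s = (a+b+c)/2 = (7.1+12.4+11.4)/2 = 15.45
A = √(s(s-a)(s-b)(s-c)) = √(15.45·8.35·3.05·4.05)
A = √1593.57 = 39.92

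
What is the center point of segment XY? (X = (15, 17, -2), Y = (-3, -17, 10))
Midpoint = ((15-3)/2, (17-17)/2, (-2+10)/2) = (6, 0, 4)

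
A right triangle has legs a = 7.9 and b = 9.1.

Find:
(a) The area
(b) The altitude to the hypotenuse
(a) Area = ½ab = ½·7.9·9.1 = 35.945
(b) Hypotenuse c = √(7.9² + 9.1²) = √145.22 = 12.0507
    Area = ½·c·h_c  →  h_c = 2·Area/c = 2·35.945/12.0507 = 5.966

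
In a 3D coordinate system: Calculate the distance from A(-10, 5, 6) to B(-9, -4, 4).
d = √[(1)² + (-9)² + (-2)²] = √86 = 9.274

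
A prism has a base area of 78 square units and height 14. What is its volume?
Volume = base area * height
Volume = 78 * 14
Volume = 1092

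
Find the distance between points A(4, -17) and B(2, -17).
Using the distance formula: d = sqrt((x₂-x₁)² + (y₂-y₁)²)
dx = 2 - 4 = -2
dy = (-17) - (-17) = 0
d = sqrt((-2)² + 0²) = sqrt(4 + 0) = sqrt(4) = 2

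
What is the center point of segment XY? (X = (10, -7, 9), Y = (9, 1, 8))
Midpoint = ((10+9)/2, (-7+1)/2, (9+8)/2) = (9.5, -3, 8.5)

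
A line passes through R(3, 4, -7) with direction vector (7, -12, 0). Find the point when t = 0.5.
P(0.5) = (3 + 7(0.5), 4 + (-12)(0.5), -7 + 0(0.5)) = (6.5, -2, -7)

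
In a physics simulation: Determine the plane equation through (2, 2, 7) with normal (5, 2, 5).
d = n·P = (5)(2) + (2)(2) + (5)(7) = 49
Plane: 5x + 2y + 5z = 49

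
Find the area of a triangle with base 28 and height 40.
Area = (1/2) * base * height
Area = (1/2) * 28 * 40
Area = 560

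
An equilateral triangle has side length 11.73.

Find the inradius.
For an equilateral triangle, r = s/(2√3) where s is the side.
r = 11.73/(2√3) = 11.73/3.464102 = 3.386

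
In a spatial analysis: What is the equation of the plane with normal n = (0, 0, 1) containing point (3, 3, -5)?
d = n·P = (0)(3) + (0)(3) + (1)(-5) = -5
Plane: z = -5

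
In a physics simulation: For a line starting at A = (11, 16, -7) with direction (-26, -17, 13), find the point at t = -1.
P(-1) = (11 + (-26)(-1), 16 + (-17)(-1), -7 + 13(-1)) = (37, 33, -20)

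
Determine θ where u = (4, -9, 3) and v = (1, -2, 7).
u·v = 43, |u|² = 106, |v|² = 54
cos θ = 43/√5724 ≈ 0.5684
θ ≈ 55.36°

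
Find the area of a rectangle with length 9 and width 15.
Area = length * width
Area = 9 * 15
Area = 135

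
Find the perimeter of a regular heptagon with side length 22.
Perimeter = number of sides * side length
Perimeter = 7 * 22
Perimeter = 154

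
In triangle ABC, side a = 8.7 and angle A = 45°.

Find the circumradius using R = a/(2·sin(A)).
R = a/(2·sin(A)) = 8.7/(2·sin(45°))
R = 8.7/(2·0.707107) = 8.7/1.414214 = 6.152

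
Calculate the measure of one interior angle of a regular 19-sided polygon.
Interior angle of a regular n-gon = (n-2)*180/n
Interior angle = (19-2)*180/19
Interior angle = 17*180/19
Interior angle = 3060/19
Interior angle = 161.05 degrees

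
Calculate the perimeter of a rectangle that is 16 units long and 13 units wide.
Perimeter = 2 * (length + width)
Perimeter = 2 * (16 + 13)
Perimeter = 2 * 29
Perimeter = 58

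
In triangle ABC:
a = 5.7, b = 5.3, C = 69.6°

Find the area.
Using A = ½ab·sin(C):
A = ½·5.7·5.3·sin(69.6°) = ½·30.21·0.937282 = 14.16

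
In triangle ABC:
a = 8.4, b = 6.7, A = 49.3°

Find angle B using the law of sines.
sin(B)/b = sin(A)/a
sin(B) = b·sin(A)/a = 6.7·sin(49.3°)/8.4 = 0.604702
B = arcsin(0.604702) = 37.21°  (b ≤ a, so B ≤ A and the acute solution is unique)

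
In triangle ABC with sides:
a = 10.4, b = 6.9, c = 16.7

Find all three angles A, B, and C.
By the law of cosines:
cos(A) = (b² + c² - a²)/(2bc) = 0.947410  →  A = 18.66°
cos(B) = (a² + c² - b²)/(2ac) = 0.977199  →  B = 12.26°
cos(C) = (a² + b² - c²)/(2ab) = -0.857860  →  C = 149.1°
Check: A + B + C = 180.0° ✓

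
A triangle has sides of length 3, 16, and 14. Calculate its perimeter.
Perimeter = sum of all sides
Perimeter = 3 + 16 + 14
Perimeter = 33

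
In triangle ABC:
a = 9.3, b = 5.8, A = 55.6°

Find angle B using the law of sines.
sin(B)/b = sin(A)/a
sin(B) = b·sin(A)/a = 5.8·sin(55.6°)/9.3 = 0.514587
B = arcsin(0.514587) = 30.97°  (b ≤ a, so B ≤ A and the acute solution is unique)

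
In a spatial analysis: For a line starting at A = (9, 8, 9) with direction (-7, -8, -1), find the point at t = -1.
P(-1) = (9 + (-7)(-1), 8 + (-8)(-1), 9 + (-1)(-1)) = (16, 16, 10)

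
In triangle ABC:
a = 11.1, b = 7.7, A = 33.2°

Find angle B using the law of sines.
sin(B)/b = sin(A)/a
sin(B) = b·sin(A)/a = 7.7·sin(33.2°)/11.1 = 0.379841
B = arcsin(0.379841) = 22.32°  (b ≤ a, so B ≤ A and the acute solution is unique)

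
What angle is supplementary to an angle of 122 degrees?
Supplementary angles sum to 180 degrees.
Other angle = 180 - 122
Other angle = 58 degrees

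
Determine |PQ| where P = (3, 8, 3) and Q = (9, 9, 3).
d = √[(6)² + (1)² + (0)²] = √37 = 6.083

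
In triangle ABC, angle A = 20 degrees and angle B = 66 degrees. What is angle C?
Sum of angles in a triangle = 180 degrees
Third angle = 180 - 20 - 66
Third angle = 94 degrees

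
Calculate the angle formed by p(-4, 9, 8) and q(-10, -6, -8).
p·q = -78, |p|² = 161, |q|² = 200
cos θ = -78/√32200 ≈ -0.4347
θ ≈ 115.8°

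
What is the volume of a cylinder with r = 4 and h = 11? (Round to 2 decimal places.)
Volume = pi * r² * h
Volume = pi * 4² * 11
Volume = pi * 16 * 11
Volume = pi * 176
Volume = 552.92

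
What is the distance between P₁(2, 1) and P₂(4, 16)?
Using the distance formula: d = sqrt((x₂-x₁)² + (y₂-y₁)²)
dx = 4 - 2 = 2
dy = 16 - 1 = 15
d = sqrt(2² + 15²) = sqrt(4 + 225) = sqrt(229) = 15.13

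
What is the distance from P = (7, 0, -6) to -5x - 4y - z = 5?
d = |(-5)(7) + (-4)(0) + (-1)(-6) - (5)| / √((-5)² + (-4)² + (-1)²) = 34/√42 = 5.246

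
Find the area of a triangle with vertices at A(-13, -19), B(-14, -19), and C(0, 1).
Using the coordinate formula: Area = (1/2)|x₁(y₂-y₃) + x₂(y₃-y₁) + x₃(y₁-y₂)|
Area = (1/2)|(-13)((-19)-1) + (-14)(1-(-19)) + 0((-19)-(-19))|
Area = (1/2)|(-13)*(-20) + (-14)*20 + 0*0|
Area = (1/2)|260 + (-280) + 0|
Area = (1/2)*20 = 10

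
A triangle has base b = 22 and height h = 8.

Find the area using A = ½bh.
A = ½·22·8 = 88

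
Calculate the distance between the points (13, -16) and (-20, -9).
Using the distance formula: d = sqrt((x₂-x₁)² + (y₂-y₁)²)
dx = (-20) - 13 = -33
dy = (-9) - (-16) = 7
d = sqrt((-33)² + 7²) = sqrt(1089 + 49) = sqrt(1138) = 33.73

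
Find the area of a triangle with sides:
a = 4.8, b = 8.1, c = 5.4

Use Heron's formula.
s = (a+b+c)/2 = (4.8+8.1+5.4)/2 = 9.15
A = √(s(s-a)(s-b)(s-c)) = √(9.15·4.35·1.05·3.75)
A = √156.722 = 12.52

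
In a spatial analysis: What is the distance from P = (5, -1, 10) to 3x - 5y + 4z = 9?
d = |3(5) + (-5)(-1) + 4(10) - (9)| / √(3² + (-5)² + 4²) = 51/√50 = 7.212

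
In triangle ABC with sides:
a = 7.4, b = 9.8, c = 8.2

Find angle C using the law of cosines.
cos(C) = (a² + b² - c²)/(2ab)
cos(C) = (7.4² + 9.8² - 8.2²)/(2·7.4·9.8) = 83.56/145.04 = 0.576117
C = arccos(0.576117) = 54.82°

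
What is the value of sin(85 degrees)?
sin(85 degrees) = 0.9962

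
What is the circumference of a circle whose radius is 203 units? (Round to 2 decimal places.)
Circumference = 2 * pi * r
Circumference = 2 * pi * 203
Circumference = 1275.49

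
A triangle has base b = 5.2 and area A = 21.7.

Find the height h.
A = ½bh  →  h = 2A/b
h = 2·21.7/5.2 = 8.346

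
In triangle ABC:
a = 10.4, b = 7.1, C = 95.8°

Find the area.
Using A = ½ab·sin(C):
A = ½·10.4·7.1·sin(95.8°) = ½·73.84·0.994881 = 36.73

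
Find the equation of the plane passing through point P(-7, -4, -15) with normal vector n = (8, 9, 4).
d = n·P = (8)(-7) + (9)(-4) + (4)(-15) = -152
Plane: 8x + 9y + 4z = -152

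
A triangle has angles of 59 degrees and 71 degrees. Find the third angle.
Sum of angles in a triangle = 180 degrees
Third angle = 180 - 59 - 71
Third angle = 50 degrees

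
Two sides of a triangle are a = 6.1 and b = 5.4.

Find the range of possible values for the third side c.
By the triangle inequality: |a - b| < c < a + b
|6.1 - 5.4| < c < 6.1 + 5.4
0.7 < c < 11.5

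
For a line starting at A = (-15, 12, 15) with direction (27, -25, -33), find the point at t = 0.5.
P(0.5) = (-15 + 27(0.5), 12 + (-25)(0.5), 15 + (-33)(0.5)) = (-1.5, -0.5, -1.5)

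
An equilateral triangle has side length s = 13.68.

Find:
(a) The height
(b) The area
(a) Height h = s·√3/2 = 13.68·√3/2 = 11.85
(b) Area = (√3/4)·s² = (√3/4)·13.68² = (√3/4)·187.142 = 81.04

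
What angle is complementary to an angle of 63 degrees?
Complementary angles sum to 90 degrees.
Other angle = 90 - 63
Other angle = 27 degrees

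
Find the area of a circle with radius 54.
Area = pi * r²
Area = pi * 54²
Area = pi * 2916
Area = 9160.88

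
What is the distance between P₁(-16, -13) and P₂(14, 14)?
Using the distance formula: d = sqrt((x₂-x₁)² + (y₂-y₁)²)
dx = 14 - (-16) = 30
dy = 14 - (-13) = 27
d = sqrt(30² + 27²) = sqrt(900 + 729) = sqrt(1629) = 40.36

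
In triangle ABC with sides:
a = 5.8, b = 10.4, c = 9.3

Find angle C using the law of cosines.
cos(C) = (a² + b² - c²)/(2ab)
cos(C) = (5.8² + 10.4² - 9.3²)/(2·5.8·10.4) = 55.31/120.64 = 0.458471
C = arccos(0.458471) = 62.71°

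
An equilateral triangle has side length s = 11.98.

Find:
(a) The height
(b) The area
(a) Height h = s·√3/2 = 11.98·√3/2 = 10.37
(b) Area = (√3/4)·s² = (√3/4)·11.98² = (√3/4)·143.52 = 62.15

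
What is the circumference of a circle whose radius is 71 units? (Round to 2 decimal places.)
Circumference = 2 * pi * r
Circumference = 2 * pi * 71
Circumference = 446.11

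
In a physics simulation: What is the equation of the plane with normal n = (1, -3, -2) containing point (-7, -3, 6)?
d = n·P = (1)(-7) + (-3)(-3) + (-2)(6) = -10
Plane: x - 3y - 2z = -10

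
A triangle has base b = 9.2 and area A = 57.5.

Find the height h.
A = ½bh  →  h = 2A/b
h = 2·57.5/9.2 = 12.5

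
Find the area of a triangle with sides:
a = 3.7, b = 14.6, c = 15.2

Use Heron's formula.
s = (a+b+c)/2 = (3.7+14.6+15.2)/2 = 16.75
A = √(s(s-a)(s-b)(s-c)) = √(16.75·13.05·2.15·1.55)
A = √728.443 = 26.99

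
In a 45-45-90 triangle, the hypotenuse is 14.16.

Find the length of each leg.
In a 45-45-90 triangle, hypotenuse = leg·√2  →  leg = hypotenuse/√2
leg = 14.16/√2 = 10.01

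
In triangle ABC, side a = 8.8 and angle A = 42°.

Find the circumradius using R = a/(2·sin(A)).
R = a/(2·sin(A)) = 8.8/(2·sin(42°))
R = 8.8/(2·0.669131) = 8.8/1.338261 = 6.576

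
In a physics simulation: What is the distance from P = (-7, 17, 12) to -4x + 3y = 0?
d = |(-4)(-7) + 3(17) + 0(12) - (0)| / √((-4)² + 3² + 0²) = 79/√25 = 15.8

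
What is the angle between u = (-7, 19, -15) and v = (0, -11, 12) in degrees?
u·v = -389, |u|² = 635, |v|² = 265
cos θ = -389/√168275 ≈ -0.9483
θ ≈ 161.5°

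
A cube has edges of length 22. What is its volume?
Volume = s³
Volume = 22³
Volume = 10648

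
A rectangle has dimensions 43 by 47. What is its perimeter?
Perimeter = 2 * (length + width)
Perimeter = 2 * (43 + 47)
Perimeter = 2 * 90
Perimeter = 180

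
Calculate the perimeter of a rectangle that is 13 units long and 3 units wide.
Perimeter = 2 * (length + width)
Perimeter = 2 * (13 + 3)
Perimeter = 2 * 16
Perimeter = 32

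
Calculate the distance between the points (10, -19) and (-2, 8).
Using the distance formula: d = sqrt((x₂-x₁)² + (y₂-y₁)²)
dx = (-2) - 10 = -12
dy = 8 - (-19) = 27
d = sqrt((-12)² + 27²) = sqrt(144 + 729) = sqrt(873) = 29.55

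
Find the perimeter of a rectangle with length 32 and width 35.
Perimeter = 2 * (length + width)
Perimeter = 2 * (32 + 35)
Perimeter = 2 * 67
Perimeter = 134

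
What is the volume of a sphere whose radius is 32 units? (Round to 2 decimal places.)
Volume = (4/3) * pi * r³
Volume = (4/3) * pi * 32³
Volume = (4/3) * pi * 32768
Volume = 137258.28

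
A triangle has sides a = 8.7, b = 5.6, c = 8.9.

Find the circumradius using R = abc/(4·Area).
s = (a+b+c)/2 = 11.6
Area = √(s(s-a)(s-b)(s-c)) = √(11.6·2.9·6·2.7) = 23.3445
R = abc/(4·Area) = (8.7·5.6·8.9)/(4·23.3445) = 433.608/93.378 = 4.644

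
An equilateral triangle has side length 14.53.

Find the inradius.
For an equilateral triangle, r = s/(2√3) where s is the side.
r = 14.53/(2√3) = 14.53/3.464102 = 4.194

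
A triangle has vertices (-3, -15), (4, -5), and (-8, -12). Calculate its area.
Using the coordinate formula: Area = (1/2)|x₁(y₂-y₃) + x₂(y₃-y₁) + x₃(y₁-y₂)|
Area = (1/2)|(-3)((-5)-(-12)) + 4((-12)-(-15)) + (-8)((-15)-(-5))|
Area = (1/2)|(-3)*7 + 4*3 + (-8)*(-10)|
Area = (1/2)|(-21) + 12 + 80|
Area = (1/2)*71 = 35.50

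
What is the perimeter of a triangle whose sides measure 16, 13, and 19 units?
Perimeter = sum of all sides
Perimeter = 16 + 13 + 19
Perimeter = 48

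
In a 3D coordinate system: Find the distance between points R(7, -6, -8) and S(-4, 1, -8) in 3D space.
d = √[(-11)² + (7)² + (0)²] = √170 = 13.04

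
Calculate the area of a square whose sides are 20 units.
Area = s²
Area = 20²
Area = 400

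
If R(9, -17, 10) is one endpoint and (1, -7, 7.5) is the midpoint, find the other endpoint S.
S = (2×1 - 9, 2×(-7) - (-17), 2×7.5 - 10) = (-7, 3, 5)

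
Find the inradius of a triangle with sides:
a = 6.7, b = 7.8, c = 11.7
s = (a+b+c)/2 = (6.7+7.8+11.7)/2 = 13.1
Area = √(s(s-a)(s-b)(s-c)) = √(13.1·6.4·5.3·1.4) = 24.9418
r = Area/s = 24.9418/13.1 = 1.904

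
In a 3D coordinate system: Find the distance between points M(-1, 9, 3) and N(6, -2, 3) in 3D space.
d = √[(7)² + (-11)² + (0)²] = √170 = 13.04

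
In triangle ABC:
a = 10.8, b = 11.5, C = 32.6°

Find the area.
Using A = ½ab·sin(C):
A = ½·10.8·11.5·sin(32.6°) = ½·124.2·0.538771 = 33.46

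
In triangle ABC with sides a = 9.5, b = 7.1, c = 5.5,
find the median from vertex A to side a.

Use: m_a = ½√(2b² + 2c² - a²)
m_a = ½√(2·7.1² + 2·5.5² - 9.5²)
m_a = ½√(100.82 + 60.5 - 90.25) = ½√71.07 = 4.215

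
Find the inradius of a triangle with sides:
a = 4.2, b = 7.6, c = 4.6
s = (a+b+c)/2 = (4.2+7.6+4.6)/2 = 8.2
Area = √(s(s-a)(s-b)(s-c)) = √(8.2·4·0.6·3.6) = 8.41713
r = Area/s = 8.41713/8.2 = 1.026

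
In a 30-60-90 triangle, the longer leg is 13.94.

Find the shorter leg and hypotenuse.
In a 30-60-90 triangle, sides are in ratio 1 : √3 : 2.
Long leg = short leg·√3  →  short leg = 13.94/√3 = 8.048
Hypotenuse = 2·(short leg) = 2·13.94/√3 = 16.1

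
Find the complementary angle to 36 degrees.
Complementary angles sum to 90 degrees.
Other angle = 90 - 36
Other angle = 54 degrees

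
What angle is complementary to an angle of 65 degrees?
Complementary angles sum to 90 degrees.
Other angle = 90 - 65
Other angle = 25 degrees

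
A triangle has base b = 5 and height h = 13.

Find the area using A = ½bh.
A = ½·5·13 = 32.5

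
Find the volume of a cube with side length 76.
Volume = s³
Volume = 76³
Volume = 438976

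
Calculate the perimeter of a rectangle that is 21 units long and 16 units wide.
Perimeter = 2 * (length + width)
Perimeter = 2 * (21 + 16)
Perimeter = 2 * 37
Perimeter = 74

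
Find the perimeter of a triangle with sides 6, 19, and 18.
Perimeter = sum of all sides
Perimeter = 6 + 19 + 18
Perimeter = 43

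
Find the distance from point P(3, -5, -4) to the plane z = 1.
d = |0(3) + 0(-5) + 1(-4) - (1)| / √(0² + 0² + 1²) = 5/√1 = 5.0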